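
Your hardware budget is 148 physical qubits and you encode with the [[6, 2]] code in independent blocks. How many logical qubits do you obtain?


Each code block uses 6 physical qubits for 2 logical qubit(s).
Number of complete blocks = floor(148 / 6) = 24
Logical qubits = 24 * 2
= 48

48


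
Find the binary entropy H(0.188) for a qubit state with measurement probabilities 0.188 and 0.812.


S = -p*log2(p) - (1-p)*log2(1-p)
p = 0.1880, 1-p = 0.8120
= -0.1880 * log2(0.1880) - 0.8120 * log2(0.8120)
= -(-0.4533) - (-0.2440)
= 0.6973

0.6973


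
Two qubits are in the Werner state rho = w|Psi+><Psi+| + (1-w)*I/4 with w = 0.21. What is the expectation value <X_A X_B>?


|Psi+> = (|01> + |10>)/sqrt(2)
For the pure Bell state, <X_A X_B> = +1 (Bell-state Pauli correlator).
The maximally-mixed part I/4 has tr(I/4 * P tensor P) = 0 for any traceless Pauli P.
So <X_A X_B>_rho = w * (+1) + (1 - w) * 0
= 0.21 * (+1)
= 0.2100

0.2100


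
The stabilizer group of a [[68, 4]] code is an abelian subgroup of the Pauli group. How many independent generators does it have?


For an [[n,k]] stabilizer code:
Number of stabilizer generators = n - k
= 68 - 4
= 64

64


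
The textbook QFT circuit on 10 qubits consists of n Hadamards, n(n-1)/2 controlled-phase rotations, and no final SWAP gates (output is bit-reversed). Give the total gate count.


Hadamard gates: 10
Controlled rotations: n*(n-1)/2 = 10*9/2 = 45
SWAP gates: 0 (omitted)
Total = 10 + 45
= 55

55


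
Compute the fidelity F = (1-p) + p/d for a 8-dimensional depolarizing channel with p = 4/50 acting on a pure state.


F = (1-p) + p/d
= (1 - 0.0800) + 0.0800/8
= 0.9200 + 0.0100
= 0.9300

0.9300


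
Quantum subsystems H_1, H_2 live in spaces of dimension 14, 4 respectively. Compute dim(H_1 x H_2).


dim(H_1 x H_2) = 14 * 4
= 56

56


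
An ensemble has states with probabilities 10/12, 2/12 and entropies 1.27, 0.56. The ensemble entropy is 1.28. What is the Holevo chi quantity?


chi = S(rho) - sum_i p_i * S(rho_i)
Weighted entropy = 10/12 * 1.27 + 2/12 * 0.56
= 1.1517
chi = 1.28 - 1.1517
= 0.1283

0.1283


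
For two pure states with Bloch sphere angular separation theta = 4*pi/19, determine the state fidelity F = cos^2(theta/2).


For states separated by angle theta on Bloch sphere:
F = cos^2(theta/2)
theta = 4*pi/19 = 0.6614
theta/2 = 0.3307
cos(theta/2) = 0.9458
F = 0.8946

0.8946


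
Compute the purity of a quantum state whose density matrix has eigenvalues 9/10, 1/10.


tr(rho^2) = sum of eigenvalues squared
= (9/10)^2 + (1/10)^2
= (81 + 1) / 100
= 82/100
= 0.8200

0.8200


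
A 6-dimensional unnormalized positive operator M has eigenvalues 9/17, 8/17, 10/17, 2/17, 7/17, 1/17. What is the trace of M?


tr(M) = sum of eigenvalues
= 9/17 + 8/17 + 10/17 + 2/17 + 7/17 + 1/17
= 37/17
= 2.1765

2.1765


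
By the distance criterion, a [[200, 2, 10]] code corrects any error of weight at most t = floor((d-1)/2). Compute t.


Code parameters: [[200, 2, 10]], distance d = 10.
Number of correctable errors = floor((d-1)/2)
= floor((10 - 1)/2)
= floor(9/2)
= 4

4


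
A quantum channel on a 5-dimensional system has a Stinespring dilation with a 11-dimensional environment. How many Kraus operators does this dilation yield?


Tracing out the environment in an orthonormal basis {|i>_E} gives Kraus operators K_i = <i|_E U |0>_E.
Number of Kraus operators = dim(H_env) = d_env
= 11

11


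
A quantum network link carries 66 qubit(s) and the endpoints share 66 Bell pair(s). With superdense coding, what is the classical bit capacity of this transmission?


Superdense coding allows 2 classical bits per shared entangled pair.
66 pair(s) -> 2 * 66 = 132 classical bits

132


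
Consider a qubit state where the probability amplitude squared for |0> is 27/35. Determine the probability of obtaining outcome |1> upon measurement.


|alpha|^2 = 27/35 = 0.7714
|beta|^2 = 1 - 27/35 = 8/35 = 0.2286
P(|1>) = |beta|^2 = 0.2286

0.2286


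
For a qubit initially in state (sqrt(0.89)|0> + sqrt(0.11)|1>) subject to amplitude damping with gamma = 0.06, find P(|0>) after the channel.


For amplitude damping with parameter gamma on state sqrt(a)|0> + sqrt(b)|1>:
alpha^2 = 0.89, beta^2 = 0.11
P(|0>) = alpha^2 + gamma * beta^2
= 0.89 + 0.06 * 0.11
= 0.89 + 0.0066
= 0.8966

0.8966


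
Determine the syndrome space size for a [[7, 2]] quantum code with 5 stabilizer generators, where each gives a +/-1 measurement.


Each stabilizer generator gives a binary (+1 or -1) measurement outcome.
With 5 independent generators:
Total syndromes = 2^5
= 32

32


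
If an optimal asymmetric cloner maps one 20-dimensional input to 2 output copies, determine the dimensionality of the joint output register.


Output space = H^(tensor 2) where dim(H) = 20
dim = 20^2
= 400

400


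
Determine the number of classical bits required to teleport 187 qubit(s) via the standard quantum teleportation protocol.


Quantum teleportation requires 2 classical bits per qubit teleported.
187 qubit(s) -> 2 * 187 = 374 classical bits

374


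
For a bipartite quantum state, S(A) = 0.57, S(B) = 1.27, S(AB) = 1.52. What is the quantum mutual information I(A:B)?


I(A:B) = S(A) + S(B) - S(AB)
= 0.57 + 1.27 - 1.52
= 0.3200

0.3200


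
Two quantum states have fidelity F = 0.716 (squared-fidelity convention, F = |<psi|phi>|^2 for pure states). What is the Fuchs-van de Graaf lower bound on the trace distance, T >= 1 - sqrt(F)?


Fuchs-van de Graaf (squared-fidelity convention): 1 - sqrt(F) <= T <= sqrt(1 - F).
Lower bound: T >= 1 - sqrt(F)
sqrt(F) = sqrt(0.716) = 0.8462
T >= 1 - 0.8462
T >= 0.1538

0.1538


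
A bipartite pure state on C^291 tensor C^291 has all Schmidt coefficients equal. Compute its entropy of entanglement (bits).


For a maximally entangled state in d x d:
S = log2(d) = log2(291)
= 8.1849

8.1849


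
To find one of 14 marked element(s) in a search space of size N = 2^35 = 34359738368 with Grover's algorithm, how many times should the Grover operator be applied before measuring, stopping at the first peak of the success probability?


After j Grover iterations the success probability is P(j) = sin^2((2j+1)*theta), where sin(theta) = sqrt(k/N).
N = 2^35 = 34359738368, k = 14
sin(theta) = sqrt(k/N) = 2.018548058e-05
theta = arcsin(sqrt(k/N)) = 2.018548059e-05 rad
P(j) reaches its first maximum when (2j+1)*theta is as close as possible to pi/2, i.e. j = round(pi/(4*theta) - 1/2).
pi/(4*theta) - 1/2 = 38908.5644
(For comparison, the common estimate pi/4 * sqrt(N/k) = 38909.0644; the exact maximiser is used here.)
Optimal iterations = 38909

38909


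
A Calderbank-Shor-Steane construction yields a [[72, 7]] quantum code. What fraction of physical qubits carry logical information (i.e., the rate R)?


Code rate R = k/n
= 7/72
= 0.0972

0.0972


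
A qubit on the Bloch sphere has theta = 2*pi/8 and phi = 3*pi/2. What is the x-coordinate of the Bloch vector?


theta = 0.7854, phi = 4.7124
r_x = sin(theta)*cos(phi) = 0.7071 * 0.0000
r_x = 0.0000

0.0000


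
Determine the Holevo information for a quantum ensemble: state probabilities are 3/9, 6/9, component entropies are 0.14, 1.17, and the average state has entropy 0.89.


chi = S(rho) - sum_i p_i * S(rho_i)
Weighted entropy = 3/9 * 0.14 + 6/9 * 1.17
= 0.8267
chi = 0.89 - 0.8267
= 0.0633

0.0633


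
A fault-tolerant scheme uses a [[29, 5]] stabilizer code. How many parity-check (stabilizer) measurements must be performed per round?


For an [[n,k]] stabilizer code:
Number of stabilizer generators = n - k
= 29 - 5
= 24

24


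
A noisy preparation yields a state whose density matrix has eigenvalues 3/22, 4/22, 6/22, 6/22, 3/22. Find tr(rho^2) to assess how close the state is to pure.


tr(rho^2) = sum of eigenvalues squared
= (3/22)^2 + (4/22)^2 + (6/22)^2 + (6/22)^2 + (3/22)^2
= (9 + 16 + 36 + 36 + 9) / 484
= 106/484
= 0.2190

0.2190


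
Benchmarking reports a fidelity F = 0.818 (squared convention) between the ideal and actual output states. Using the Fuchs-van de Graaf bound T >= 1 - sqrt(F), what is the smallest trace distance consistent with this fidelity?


Fuchs-van de Graaf (squared-fidelity convention): 1 - sqrt(F) <= T <= sqrt(1 - F).
Lower bound: T >= 1 - sqrt(F)
sqrt(F) = sqrt(0.818) = 0.9044
T >= 1 - 0.9044
T >= 0.0956

0.0956


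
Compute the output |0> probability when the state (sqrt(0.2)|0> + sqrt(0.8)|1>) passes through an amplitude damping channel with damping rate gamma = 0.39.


For amplitude damping with parameter gamma on state sqrt(a)|0> + sqrt(b)|1>:
alpha^2 = 0.2, beta^2 = 0.8
P(|0>) = alpha^2 + gamma * beta^2
= 0.2 + 0.39 * 0.8
= 0.2 + 0.3120
= 0.5120

0.5120


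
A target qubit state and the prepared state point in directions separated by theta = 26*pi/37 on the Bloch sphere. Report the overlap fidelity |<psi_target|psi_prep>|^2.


For states separated by angle theta on Bloch sphere:
F = cos^2(theta/2)
theta = 26*pi/37 = 2.2076
theta/2 = 1.1038
cos(theta/2) = 0.4502
F = 0.2027

0.2027


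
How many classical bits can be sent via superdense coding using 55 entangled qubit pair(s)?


Superdense coding allows 2 classical bits per shared entangled pair.
55 pair(s) -> 2 * 55 = 110 classical bits

110


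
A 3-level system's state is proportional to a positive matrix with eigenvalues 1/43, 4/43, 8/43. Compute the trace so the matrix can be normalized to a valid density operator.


tr(M) = sum of eigenvalues
= 1/43 + 4/43 + 8/43
= 13/43
= 0.3023

0.3023


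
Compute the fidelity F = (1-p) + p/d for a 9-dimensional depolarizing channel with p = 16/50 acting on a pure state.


F = (1-p) + p/d
= (1 - 0.3200) + 0.3200/9
= 0.6800 + 0.0356
= 0.7156

0.7156


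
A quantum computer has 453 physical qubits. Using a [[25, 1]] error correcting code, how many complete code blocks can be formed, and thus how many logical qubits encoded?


Each code block uses 25 physical qubits for 1 logical qubit(s).
Number of complete blocks = floor(453 / 25) = 18
Logical qubits = 18 * 1
= 18

18


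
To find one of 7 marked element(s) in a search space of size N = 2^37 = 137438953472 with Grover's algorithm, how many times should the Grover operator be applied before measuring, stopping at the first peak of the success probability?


After j Grover iterations the success probability is P(j) = sin^2((2j+1)*theta), where sin(theta) = sqrt(k/N).
N = 2^37 = 137438953472, k = 7
sin(theta) = sqrt(k/N) = 7.136645101e-06
theta = arcsin(sqrt(k/N)) = 7.136645101e-06 rad
P(j) reaches its first maximum when (2j+1)*theta is as close as possible to pi/2, i.e. j = round(pi/(4*theta) - 1/2).
pi/(4*theta) - 1/2 = 110050.9531
(For comparison, the common estimate pi/4 * sqrt(N/k) = 110051.4531; the exact maximiser is used here.)
Optimal iterations = 110051

110051


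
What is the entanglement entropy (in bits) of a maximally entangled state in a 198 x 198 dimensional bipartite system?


For a maximally entangled state in d x d:
S = log2(d) = log2(198)
= 7.6294

7.6294


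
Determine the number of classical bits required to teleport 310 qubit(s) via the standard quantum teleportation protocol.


Quantum teleportation requires 2 classical bits per qubit teleported.
310 qubit(s) -> 2 * 310 = 620 classical bits

620


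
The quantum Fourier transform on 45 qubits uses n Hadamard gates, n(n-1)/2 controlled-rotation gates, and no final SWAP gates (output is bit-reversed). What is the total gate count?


Hadamard gates: 45
Controlled rotations: n*(n-1)/2 = 45*44/2 = 990
SWAP gates: 0 (omitted)
Total = 45 + 990
= 1035

1035


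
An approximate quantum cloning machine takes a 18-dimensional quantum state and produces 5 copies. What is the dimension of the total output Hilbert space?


Output space = H^(tensor 5) where dim(H) = 18
dim = 18^5
= 324 (after 2 factors)
= 5832 (after 3 factors)
= 104976 (after 4 factors)
= 1889568 (after 5 factors)
= 1889568

1889568


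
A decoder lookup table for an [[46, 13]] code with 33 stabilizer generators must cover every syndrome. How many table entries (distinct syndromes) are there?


Each stabilizer generator gives a binary (+1 or -1) measurement outcome.
With 33 independent generators:
Total syndromes = 2^33
= 8589934592

8589934592


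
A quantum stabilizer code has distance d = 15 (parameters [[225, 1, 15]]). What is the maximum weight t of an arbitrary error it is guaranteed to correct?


Code parameters: [[225, 1, 15]], distance d = 15.
Number of correctable errors = floor((d-1)/2)
= floor((15 - 1)/2)
= floor(14/2)
= 7

7


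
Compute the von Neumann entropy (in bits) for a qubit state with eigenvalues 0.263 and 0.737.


S = -p*log2(p) - (1-p)*log2(1-p)
p = 0.2630, 1-p = 0.7370
= -0.2630 * log2(0.2630) - 0.7370 * log2(0.7370)
= -(-0.5068) - (-0.3245)
= 0.8312

0.8312


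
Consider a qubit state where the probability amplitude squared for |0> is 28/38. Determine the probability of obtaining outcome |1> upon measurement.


|alpha|^2 = 28/38 = 0.7368
|beta|^2 = 1 - 28/38 = 10/38 = 0.2632
P(|1>) = |beta|^2 = 0.2632

0.2632


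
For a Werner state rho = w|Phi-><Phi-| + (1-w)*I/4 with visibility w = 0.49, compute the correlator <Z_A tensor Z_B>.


|Phi-> = (|00> - |11>)/sqrt(2)
For the pure Bell state, <Z_A Z_B> = +1 (Bell-state Pauli correlator).
The maximally-mixed part I/4 has tr(I/4 * P tensor P) = 0 for any traceless Pauli P.
So <Z_A Z_B>_rho = w * (+1) + (1 - w) * 0
= 0.49 * (+1)
= 0.4900

0.4900


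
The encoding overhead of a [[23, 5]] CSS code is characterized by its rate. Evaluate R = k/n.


Code rate R = k/n
= 5/23
= 0.2174

0.2174


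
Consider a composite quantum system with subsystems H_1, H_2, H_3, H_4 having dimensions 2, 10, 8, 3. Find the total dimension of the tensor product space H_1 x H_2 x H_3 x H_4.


dim(H_1 x H_2 x H_3 x H_4) = 2 * 10 * 8 * 3
= 20 * 8 * 3
= 160 * 3
= 480

480


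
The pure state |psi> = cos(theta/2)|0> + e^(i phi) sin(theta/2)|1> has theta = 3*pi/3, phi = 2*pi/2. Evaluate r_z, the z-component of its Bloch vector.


theta = 3.1416, phi = 3.1416
r_z = cos(theta) = -1.0000

-1.0000


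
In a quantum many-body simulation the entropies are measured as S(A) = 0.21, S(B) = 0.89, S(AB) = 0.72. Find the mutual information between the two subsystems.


I(A:B) = S(A) + S(B) - S(AB)
= 0.21 + 0.89 - 0.72
= 0.3800

0.3800


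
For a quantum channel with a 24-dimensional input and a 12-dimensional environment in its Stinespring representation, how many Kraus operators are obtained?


Tracing out the environment in an orthonormal basis {|i>_E} gives Kraus operators K_i = <i|_E U |0>_E.
Number of Kraus operators = dim(H_env) = d_env
= 12

12


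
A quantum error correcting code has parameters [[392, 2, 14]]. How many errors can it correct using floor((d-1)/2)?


Code parameters: [[392, 2, 14]], distance d = 14.
Number of correctable errors = floor((d-1)/2)
= floor((14 - 1)/2)
= floor(13/2)
= 6

6


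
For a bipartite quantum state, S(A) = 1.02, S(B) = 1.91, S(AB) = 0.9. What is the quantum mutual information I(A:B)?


I(A:B) = S(A) + S(B) - S(AB)
= 1.02 + 1.91 - 0.9
= 2.0300

2.0300


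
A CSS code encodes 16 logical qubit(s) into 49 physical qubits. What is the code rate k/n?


Code rate R = k/n
= 16/49
= 0.3265

0.3265


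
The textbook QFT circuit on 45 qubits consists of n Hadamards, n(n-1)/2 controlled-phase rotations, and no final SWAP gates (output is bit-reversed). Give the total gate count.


Hadamard gates: 45
Controlled rotations: n*(n-1)/2 = 45*44/2 = 990
SWAP gates: 0 (omitted)
Total = 45 + 990
= 1035

1035


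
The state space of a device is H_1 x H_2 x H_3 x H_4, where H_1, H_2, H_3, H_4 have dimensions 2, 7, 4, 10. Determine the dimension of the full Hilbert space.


dim(H_1 x H_2 x H_3 x H_4) = 2 * 7 * 4 * 10
= 14 * 4 * 10
= 56 * 10
= 560

560


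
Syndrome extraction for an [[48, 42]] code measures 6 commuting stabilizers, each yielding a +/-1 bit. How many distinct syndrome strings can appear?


Each stabilizer generator gives a binary (+1 or -1) measurement outcome.
With 6 independent generators:
Total syndromes = 2^6
= 64

64


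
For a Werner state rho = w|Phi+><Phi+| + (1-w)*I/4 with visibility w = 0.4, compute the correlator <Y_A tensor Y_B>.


|Phi+> = (|00> + |11>)/sqrt(2)
For the pure Bell state, <Y_A Y_B> = -1 (Bell-state Pauli correlator).
The maximally-mixed part I/4 has tr(I/4 * P tensor P) = 0 for any traceless Pauli P.
So <Y_A Y_B>_rho = w * (-1) + (1 - w) * 0
= 0.4 * (-1)
= -0.4000

-0.4000


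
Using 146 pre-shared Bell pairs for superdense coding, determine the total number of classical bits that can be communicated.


Superdense coding allows 2 classical bits per shared entangled pair.
146 pair(s) -> 2 * 146 = 292 classical bits

292


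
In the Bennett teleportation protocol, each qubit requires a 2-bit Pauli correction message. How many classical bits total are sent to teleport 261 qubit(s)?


Quantum teleportation requires 2 classical bits per qubit teleported.
261 qubit(s) -> 2 * 261 = 522 classical bits

522


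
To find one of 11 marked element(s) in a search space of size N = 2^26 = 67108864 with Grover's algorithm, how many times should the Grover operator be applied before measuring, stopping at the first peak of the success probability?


After j Grover iterations the success probability is P(j) = sin^2((2j+1)*theta), where sin(theta) = sqrt(k/N).
N = 2^26 = 67108864, k = 11
sin(theta) = sqrt(k/N) = 0.0004048614246
theta = arcsin(sqrt(k/N)) = 0.0004048614357 rad
P(j) reaches its first maximum when (2j+1)*theta is as close as possible to pi/2, i.e. j = round(pi/(4*theta) - 1/2).
pi/(4*theta) - 1/2 = 1939.4184
(For comparison, the common estimate pi/4 * sqrt(N/k) = 1939.9185; the exact maximiser is used here.)
Optimal iterations = 1939

1939


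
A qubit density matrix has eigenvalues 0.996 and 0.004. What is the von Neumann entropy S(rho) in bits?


S = -p*log2(p) - (1-p)*log2(1-p)
p = 0.9960, 1-p = 0.0040
= -0.9960 * log2(0.9960) - 0.0040 * log2(0.0040)
= -(-0.0058) - (-0.0319)
= 0.0376

0.0376


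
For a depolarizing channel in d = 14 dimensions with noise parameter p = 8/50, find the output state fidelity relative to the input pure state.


F = (1-p) + p/d
= (1 - 0.1600) + 0.1600/14
= 0.8400 + 0.0114
= 0.8514

0.8514


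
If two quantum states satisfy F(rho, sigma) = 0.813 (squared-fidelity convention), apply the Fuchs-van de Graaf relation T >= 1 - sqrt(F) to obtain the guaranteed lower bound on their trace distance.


Fuchs-van de Graaf (squared-fidelity convention): 1 - sqrt(F) <= T <= sqrt(1 - F).
Lower bound: T >= 1 - sqrt(F)
sqrt(F) = sqrt(0.813) = 0.9017
T >= 1 - 0.9017
T >= 0.0983

0.0983


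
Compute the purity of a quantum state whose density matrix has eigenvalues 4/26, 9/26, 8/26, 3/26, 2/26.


tr(rho^2) = sum of eigenvalues squared
= (4/26)^2 + (9/26)^2 + (8/26)^2 + (3/26)^2 + (2/26)^2
= (16 + 81 + 64 + 9 + 4) / 676
= 174/676
= 0.2574

0.2574


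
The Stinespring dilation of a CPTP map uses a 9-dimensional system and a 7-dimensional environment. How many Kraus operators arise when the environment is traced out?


Tracing out the environment in an orthonormal basis {|i>_E} gives Kraus operators K_i = <i|_E U |0>_E.
Number of Kraus operators = dim(H_env) = d_env
= 7

7


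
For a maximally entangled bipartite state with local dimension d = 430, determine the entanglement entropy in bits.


For a maximally entangled state in d x d:
S = log2(d) = log2(430)
= 8.7482

8.7482


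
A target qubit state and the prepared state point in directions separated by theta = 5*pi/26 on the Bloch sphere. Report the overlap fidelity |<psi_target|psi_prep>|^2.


For states separated by angle theta on Bloch sphere:
F = cos^2(theta/2)
theta = 5*pi/26 = 0.6042
theta/2 = 0.3021
cos(theta/2) = 0.9547
F = 0.9115

0.9115


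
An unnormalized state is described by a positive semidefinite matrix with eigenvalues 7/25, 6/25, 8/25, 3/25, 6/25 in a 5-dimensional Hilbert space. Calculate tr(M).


tr(M) = sum of eigenvalues
= 7/25 + 6/25 + 8/25 + 3/25 + 6/25
= 30/25
= 1.2000

1.2000


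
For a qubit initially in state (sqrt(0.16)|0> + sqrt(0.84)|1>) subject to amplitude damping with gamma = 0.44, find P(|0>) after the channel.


For amplitude damping with parameter gamma on state sqrt(a)|0> + sqrt(b)|1>:
alpha^2 = 0.16, beta^2 = 0.84
P(|0>) = alpha^2 + gamma * beta^2
= 0.16 + 0.44 * 0.84
= 0.16 + 0.3696
= 0.5296

0.5296


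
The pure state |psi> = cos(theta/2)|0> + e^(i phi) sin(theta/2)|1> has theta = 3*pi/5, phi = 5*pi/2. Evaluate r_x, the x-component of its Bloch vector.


theta = 1.8850, phi = 7.8540
r_x = sin(theta)*cos(phi) = 0.9511 * 0.0000
r_x = 0.0000

0.0000


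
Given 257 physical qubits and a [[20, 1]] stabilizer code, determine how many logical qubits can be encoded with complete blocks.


Each code block uses 20 physical qubits for 1 logical qubit(s).
Number of complete blocks = floor(257 / 20) = 12
Logical qubits = 12 * 1
= 12

12


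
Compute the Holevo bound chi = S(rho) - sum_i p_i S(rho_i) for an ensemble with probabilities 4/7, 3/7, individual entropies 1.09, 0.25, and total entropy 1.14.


chi = S(rho) - sum_i p_i * S(rho_i)
Weighted entropy = 4/7 * 1.09 + 3/7 * 0.25
= 0.7300
chi = 1.14 - 0.7300
= 0.4100

0.4100


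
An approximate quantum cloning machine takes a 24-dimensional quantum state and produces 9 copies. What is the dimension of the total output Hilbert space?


Output space = H^(tensor 9) where dim(H) = 24
dim = 24^9
= 576 (after 2 factors)
= 13824 (after 3 factors)
= 331776 (after 4 factors)
= 7962624 (after 5 factors)
= 191102976 (after 6 factors)
= 4586471424 (after 7 factors)
= 110075314176 (after 8 factors)
= 2641807540224 (after 9 factors)
= 2641807540224

2641807540224


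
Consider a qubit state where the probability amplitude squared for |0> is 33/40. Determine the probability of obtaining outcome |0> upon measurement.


|alpha|^2 = 33/40 = 0.8250
|beta|^2 = 1 - 33/40 = 7/40 = 0.1750
P(|0>) = |alpha|^2 = 0.8250

0.8250


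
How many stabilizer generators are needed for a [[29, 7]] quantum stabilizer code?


For an [[n,k]] stabilizer code:
Number of stabilizer generators = n - k
= 29 - 7
= 22

22


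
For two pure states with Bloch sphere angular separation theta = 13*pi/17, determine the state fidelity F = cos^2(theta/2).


For states separated by angle theta on Bloch sphere:
F = cos^2(theta/2)
theta = 13*pi/17 = 2.4024
theta/2 = 1.2012
cos(theta/2) = 0.3612
F = 0.1305

0.1305


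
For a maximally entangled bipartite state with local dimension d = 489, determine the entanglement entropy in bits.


For a maximally entangled state in d x d:
S = log2(d) = log2(489)
= 8.9337

8.9337


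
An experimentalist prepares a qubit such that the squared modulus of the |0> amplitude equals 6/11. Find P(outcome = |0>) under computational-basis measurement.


|alpha|^2 = 6/11 = 0.5455
|beta|^2 = 1 - 6/11 = 5/11 = 0.4545
P(|0>) = |alpha|^2 = 0.5455

0.5455


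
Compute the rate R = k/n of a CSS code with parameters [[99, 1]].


Code rate R = k/n
= 1/99
= 0.0101

0.0101


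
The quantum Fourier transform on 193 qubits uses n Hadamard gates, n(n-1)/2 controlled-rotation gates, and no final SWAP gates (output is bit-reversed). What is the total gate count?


Hadamard gates: 193
Controlled rotations: n*(n-1)/2 = 193*192/2 = 18528
SWAP gates: 0 (omitted)
Total = 193 + 18528
= 18721

18721


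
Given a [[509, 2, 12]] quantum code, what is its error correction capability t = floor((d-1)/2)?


Code parameters: [[509, 2, 12]], distance d = 12.
Number of correctable errors = floor((d-1)/2)
= floor((12 - 1)/2)
= floor(11/2)
= 5

5


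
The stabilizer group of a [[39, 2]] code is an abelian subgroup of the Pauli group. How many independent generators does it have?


For an [[n,k]] stabilizer code:
Number of stabilizer generators = n - k
= 39 - 2
= 37

37


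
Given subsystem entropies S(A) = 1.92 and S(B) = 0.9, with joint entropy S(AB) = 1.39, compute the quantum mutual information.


I(A:B) = S(A) + S(B) - S(AB)
= 1.92 + 0.9 - 1.39
= 1.4300

1.4300


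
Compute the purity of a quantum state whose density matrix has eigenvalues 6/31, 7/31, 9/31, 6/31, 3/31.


tr(rho^2) = sum of eigenvalues squared
= (6/31)^2 + (7/31)^2 + (9/31)^2 + (6/31)^2 + (3/31)^2
= (36 + 49 + 81 + 36 + 9) / 961
= 211/961
= 0.2196

0.2196


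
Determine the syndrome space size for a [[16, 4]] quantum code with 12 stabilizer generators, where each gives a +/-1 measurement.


Each stabilizer generator gives a binary (+1 or -1) measurement outcome.
With 12 independent generators:
Total syndromes = 2^12
= 4096

4096


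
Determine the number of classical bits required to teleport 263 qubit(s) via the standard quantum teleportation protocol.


Quantum teleportation requires 2 classical bits per qubit teleported.
263 qubit(s) -> 2 * 263 = 526 classical bits

526


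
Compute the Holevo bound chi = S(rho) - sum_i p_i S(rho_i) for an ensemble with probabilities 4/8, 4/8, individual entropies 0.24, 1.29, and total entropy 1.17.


chi = S(rho) - sum_i p_i * S(rho_i)
Weighted entropy = 4/8 * 0.24 + 4/8 * 1.29
= 0.7650
chi = 1.17 - 0.7650
= 0.4050

0.4050


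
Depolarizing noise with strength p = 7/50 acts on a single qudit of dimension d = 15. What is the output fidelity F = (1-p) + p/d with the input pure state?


F = (1-p) + p/d
= (1 - 0.1400) + 0.1400/15
= 0.8600 + 0.0093
= 0.8693

0.8693


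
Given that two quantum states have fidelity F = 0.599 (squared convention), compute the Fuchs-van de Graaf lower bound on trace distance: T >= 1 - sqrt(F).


Fuchs-van de Graaf (squared-fidelity convention): 1 - sqrt(F) <= T <= sqrt(1 - F).
Lower bound: T >= 1 - sqrt(F)
sqrt(F) = sqrt(0.599) = 0.7740
T >= 1 - 0.7740
T >= 0.2260

0.2260


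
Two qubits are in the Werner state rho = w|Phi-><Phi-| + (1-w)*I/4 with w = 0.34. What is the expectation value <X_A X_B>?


|Phi-> = (|00> - |11>)/sqrt(2)
For the pure Bell state, <X_A X_B> = -1 (Bell-state Pauli correlator).
The maximally-mixed part I/4 has tr(I/4 * P tensor P) = 0 for any traceless Pauli P.
So <X_A X_B>_rho = w * (-1) + (1 - w) * 0
= 0.34 * (-1)
= -0.3400

-0.3400


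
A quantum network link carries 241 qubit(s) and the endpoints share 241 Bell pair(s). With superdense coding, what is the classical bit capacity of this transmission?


Superdense coding allows 2 classical bits per shared entangled pair.
241 pair(s) -> 2 * 241 = 482 classical bits

482


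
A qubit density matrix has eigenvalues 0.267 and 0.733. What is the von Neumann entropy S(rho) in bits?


S = -p*log2(p) - (1-p)*log2(1-p)
p = 0.2670, 1-p = 0.7330
= -0.2670 * log2(0.2670) - 0.7330 * log2(0.7330)
= -(-0.5087) - (-0.3285)
= 0.8371

0.8371


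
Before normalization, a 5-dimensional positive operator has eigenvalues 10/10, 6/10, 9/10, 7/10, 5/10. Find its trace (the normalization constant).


tr(M) = sum of eigenvalues
= 10/10 + 6/10 + 9/10 + 7/10 + 5/10
= 37/10
= 3.7000

3.7000


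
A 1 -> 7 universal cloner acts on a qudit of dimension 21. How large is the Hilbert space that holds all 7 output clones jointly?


Output space = H^(tensor 7) where dim(H) = 21
dim = 21^7
= 441 (after 2 factors)
= 9261 (after 3 factors)
= 194481 (after 4 factors)
= 4084101 (after 5 factors)
= 85766121 (after 6 factors)
= 1801088541 (after 7 factors)
= 1801088541

1801088541


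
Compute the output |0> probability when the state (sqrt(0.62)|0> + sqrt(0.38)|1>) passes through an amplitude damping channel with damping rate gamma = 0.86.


For amplitude damping with parameter gamma on state sqrt(a)|0> + sqrt(b)|1>:
alpha^2 = 0.62, beta^2 = 0.38
P(|0>) = alpha^2 + gamma * beta^2
= 0.62 + 0.86 * 0.38
= 0.62 + 0.3268
= 0.9468

0.9468


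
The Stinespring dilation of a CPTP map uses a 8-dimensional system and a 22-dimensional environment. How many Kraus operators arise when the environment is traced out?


Tracing out the environment in an orthonormal basis {|i>_E} gives Kraus operators K_i = <i|_E U |0>_E.
Number of Kraus operators = dim(H_env) = d_env
= 22

22


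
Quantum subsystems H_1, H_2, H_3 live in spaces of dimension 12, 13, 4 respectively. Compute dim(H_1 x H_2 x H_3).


dim(H_1 x H_2 x H_3) = 12 * 13 * 4
= 156 * 4
= 624

624


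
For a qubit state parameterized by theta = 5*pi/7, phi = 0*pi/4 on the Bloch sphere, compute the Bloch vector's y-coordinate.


theta = 2.2440, phi = 0.0000
r_y = sin(theta)*sin(phi) = 0.7818 * 0.0000
r_y = 0.0000

0.0000


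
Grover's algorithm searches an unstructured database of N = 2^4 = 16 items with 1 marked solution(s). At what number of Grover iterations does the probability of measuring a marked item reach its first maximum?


After j Grover iterations the success probability is P(j) = sin^2((2j+1)*theta), where sin(theta) = sqrt(k/N).
N = 2^4 = 16, k = 1
sin(theta) = sqrt(k/N) = 0.25
theta = arcsin(sqrt(k/N)) = 0.2526802551 rad
P(j) reaches its first maximum when (2j+1)*theta is as close as possible to pi/2, i.e. j = round(pi/(4*theta) - 1/2).
pi/(4*theta) - 1/2 = 2.6083
(For comparison, the common estimate pi/4 * sqrt(N/k) = 3.1416; the exact maximiser is used here.)
Optimal iterations = 3

3


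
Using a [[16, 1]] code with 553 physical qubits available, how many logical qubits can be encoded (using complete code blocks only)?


Each code block uses 16 physical qubits for 1 logical qubit(s).
Number of complete blocks = floor(553 / 16) = 34
Logical qubits = 34 * 1
= 34

34


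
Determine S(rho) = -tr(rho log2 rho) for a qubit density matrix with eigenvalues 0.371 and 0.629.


S = -p*log2(p) - (1-p)*log2(1-p)
p = 0.3710, 1-p = 0.6290
= -0.3710 * log2(0.3710) - 0.6290 * log2(0.6290)
= -(-0.5307) - (-0.4207)
= 0.9514

0.9514


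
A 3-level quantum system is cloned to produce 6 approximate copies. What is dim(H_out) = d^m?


Output space = H^(tensor 6) where dim(H) = 3
dim = 3^6
= 9 (after 2 factors)
= 27 (after 3 factors)
= 81 (after 4 factors)
= 243 (after 5 factors)
= 729 (after 6 factors)
= 729

729


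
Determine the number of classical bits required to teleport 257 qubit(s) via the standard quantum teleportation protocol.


Quantum teleportation requires 2 classical bits per qubit teleported.
257 qubit(s) -> 2 * 257 = 514 classical bits

514


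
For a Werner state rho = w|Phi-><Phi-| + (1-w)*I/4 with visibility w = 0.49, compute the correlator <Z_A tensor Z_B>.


|Phi-> = (|00> - |11>)/sqrt(2)
For the pure Bell state, <Z_A Z_B> = +1 (Bell-state Pauli correlator).
The maximally-mixed part I/4 has tr(I/4 * P tensor P) = 0 for any traceless Pauli P.
So <Z_A Z_B>_rho = w * (+1) + (1 - w) * 0
= 0.49 * (+1)
= 0.4900

0.4900


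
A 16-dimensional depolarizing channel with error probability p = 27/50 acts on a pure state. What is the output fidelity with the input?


F = (1-p) + p/d
= (1 - 0.5400) + 0.5400/16
= 0.4600 + 0.0338
= 0.4937

0.4937


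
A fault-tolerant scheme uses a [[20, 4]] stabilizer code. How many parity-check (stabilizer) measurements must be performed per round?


For an [[n,k]] stabilizer code:
Number of stabilizer generators = n - k
= 20 - 4
= 16

16


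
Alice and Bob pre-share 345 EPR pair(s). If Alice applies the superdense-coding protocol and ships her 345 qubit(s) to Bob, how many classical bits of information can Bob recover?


Superdense coding allows 2 classical bits per shared entangled pair.
345 pair(s) -> 2 * 345 = 690 classical bits

690


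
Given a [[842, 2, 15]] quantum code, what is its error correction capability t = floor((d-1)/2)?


Code parameters: [[842, 2, 15]], distance d = 15.
Number of correctable errors = floor((d-1)/2)
= floor((15 - 1)/2)
= floor(14/2)
= 7

7


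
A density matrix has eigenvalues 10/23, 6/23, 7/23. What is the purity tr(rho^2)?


tr(rho^2) = sum of eigenvalues squared
= (10/23)^2 + (6/23)^2 + (7/23)^2
= (100 + 36 + 49) / 529
= 185/529
= 0.3497

0.3497


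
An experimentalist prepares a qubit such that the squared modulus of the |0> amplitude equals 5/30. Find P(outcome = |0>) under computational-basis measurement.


|alpha|^2 = 5/30 = 0.1667
|beta|^2 = 1 - 5/30 = 25/30 = 0.8333
P(|0>) = |alpha|^2 = 0.1667

0.1667


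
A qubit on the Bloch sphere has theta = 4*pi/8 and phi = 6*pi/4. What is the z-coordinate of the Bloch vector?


theta = 1.5708, phi = 4.7124
r_z = cos(theta) = 0.0000

0.0000


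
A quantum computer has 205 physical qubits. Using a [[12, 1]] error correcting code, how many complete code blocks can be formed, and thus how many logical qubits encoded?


Each code block uses 12 physical qubits for 1 logical qubit(s).
Number of complete blocks = floor(205 / 12) = 17
Logical qubits = 17 * 1
= 17

17


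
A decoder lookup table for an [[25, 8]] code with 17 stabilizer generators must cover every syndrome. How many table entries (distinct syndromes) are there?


Each stabilizer generator gives a binary (+1 or -1) measurement outcome.
With 17 independent generators:
Total syndromes = 2^17
= 131072

131072


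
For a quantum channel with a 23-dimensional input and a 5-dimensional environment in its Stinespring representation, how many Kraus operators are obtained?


Tracing out the environment in an orthonormal basis {|i>_E} gives Kraus operators K_i = <i|_E U |0>_E.
Number of Kraus operators = dim(H_env) = d_env
= 5

5


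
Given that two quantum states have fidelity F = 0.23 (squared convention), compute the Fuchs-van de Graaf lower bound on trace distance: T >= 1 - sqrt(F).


Fuchs-van de Graaf (squared-fidelity convention): 1 - sqrt(F) <= T <= sqrt(1 - F).
Lower bound: T >= 1 - sqrt(F)
sqrt(F) = sqrt(0.23) = 0.4796
T >= 1 - 0.4796
T >= 0.5204

0.5204


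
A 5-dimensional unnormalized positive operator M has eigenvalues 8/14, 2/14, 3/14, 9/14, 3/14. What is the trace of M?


tr(M) = sum of eigenvalues
= 8/14 + 2/14 + 3/14 + 9/14 + 3/14
= 25/14
= 1.7857

1.7857


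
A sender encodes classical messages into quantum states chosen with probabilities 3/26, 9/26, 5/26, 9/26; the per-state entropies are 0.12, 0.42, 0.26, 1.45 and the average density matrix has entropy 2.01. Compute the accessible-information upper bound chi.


chi = S(rho) - sum_i p_i * S(rho_i)
Weighted entropy = 3/26 * 0.12 + 9/26 * 0.42 + 5/26 * 0.26 + 9/26 * 1.45
= 0.7112
chi = 2.01 - 0.7112
= 1.2988

1.2988


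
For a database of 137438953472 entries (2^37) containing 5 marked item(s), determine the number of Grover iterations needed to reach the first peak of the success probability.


After j Grover iterations the success probability is P(j) = sin^2((2j+1)*theta), where sin(theta) = sqrt(k/N).
N = 2^37 = 137438953472, k = 5
sin(theta) = sqrt(k/N) = 6.031565972e-06
theta = arcsin(sqrt(k/N)) = 6.031565972e-06 rad
P(j) reaches its first maximum when (2j+1)*theta is as close as possible to pi/2, i.e. j = round(pi/(4*theta) - 1/2).
pi/(4*theta) - 1/2 = 130214.1353
(For comparison, the common estimate pi/4 * sqrt(N/k) = 130214.6353; the exact maximiser is used here.)
Optimal iterations = 130214

130214


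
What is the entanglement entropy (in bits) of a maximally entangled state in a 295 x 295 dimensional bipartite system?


For a maximally entangled state in d x d:
S = log2(d) = log2(295)
= 8.2046

8.2046


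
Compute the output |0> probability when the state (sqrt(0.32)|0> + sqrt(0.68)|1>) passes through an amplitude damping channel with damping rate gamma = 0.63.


For amplitude damping with parameter gamma on state sqrt(a)|0> + sqrt(b)|1>:
alpha^2 = 0.32, beta^2 = 0.68
P(|0>) = alpha^2 + gamma * beta^2
= 0.32 + 0.63 * 0.68
= 0.32 + 0.4284
= 0.7484

0.7484


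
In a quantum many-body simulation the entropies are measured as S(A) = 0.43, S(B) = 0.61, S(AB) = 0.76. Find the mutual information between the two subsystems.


I(A:B) = S(A) + S(B) - S(AB)
= 0.43 + 0.61 - 0.76
= 0.2800

0.2800


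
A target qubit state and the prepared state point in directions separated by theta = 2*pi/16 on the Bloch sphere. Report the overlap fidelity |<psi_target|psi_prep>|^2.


For states separated by angle theta on Bloch sphere:
F = cos^2(theta/2)
theta = 2*pi/16 = 0.3927
theta/2 = 0.1963
cos(theta/2) = 0.9808
F = 0.9619

0.9619


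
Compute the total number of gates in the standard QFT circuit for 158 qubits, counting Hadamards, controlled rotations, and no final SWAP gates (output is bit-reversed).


Hadamard gates: 158
Controlled rotations: n*(n-1)/2 = 158*157/2 = 12403
SWAP gates: 0 (omitted)
Total = 158 + 12403
= 12561

12561


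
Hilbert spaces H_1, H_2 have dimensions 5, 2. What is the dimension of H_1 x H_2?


dim(H_1 x H_2) = 5 * 2
= 10

10


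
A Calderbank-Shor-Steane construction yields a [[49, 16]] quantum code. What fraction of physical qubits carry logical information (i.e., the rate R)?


Code rate R = k/n
= 16/49
= 0.3265

0.3265


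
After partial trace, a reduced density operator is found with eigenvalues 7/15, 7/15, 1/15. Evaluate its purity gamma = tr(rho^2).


tr(rho^2) = sum of eigenvalues squared
= (7/15)^2 + (7/15)^2 + (1/15)^2
= (49 + 49 + 1) / 225
= 99/225
= 0.4400

0.4400


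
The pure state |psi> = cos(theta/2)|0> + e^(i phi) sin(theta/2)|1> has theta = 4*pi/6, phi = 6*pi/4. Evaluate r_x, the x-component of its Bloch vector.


theta = 2.0944, phi = 4.7124
r_x = sin(theta)*cos(phi) = 0.8660 * 0.0000
r_x = 0.0000

0.0000


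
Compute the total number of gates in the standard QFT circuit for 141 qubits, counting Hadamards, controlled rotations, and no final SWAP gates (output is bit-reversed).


Hadamard gates: 141
Controlled rotations: n*(n-1)/2 = 141*140/2 = 9870
SWAP gates: 0 (omitted)
Total = 141 + 9870
= 10011

10011


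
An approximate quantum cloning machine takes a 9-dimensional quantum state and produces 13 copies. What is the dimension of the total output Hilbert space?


Output space = H^(tensor 13) where dim(H) = 9
dim = 9^13
= 81 (after 2 factors)
= 729 (after 3 factors)
= 6561 (after 4 factors)
= 59049 (after 5 factors)
= 531441 (after 6 factors)
= 4782969 (after 7 factors)
= 43046721 (after 8 factors)
= 387420489 (after 9 factors)
= 3486784401 (after 10 factors)
= 31381059609 (after 11 factors)
= 282429536481 (after 12 factors)
= 2541865828329 (after 13 factors)
= 2541865828329

2541865828329


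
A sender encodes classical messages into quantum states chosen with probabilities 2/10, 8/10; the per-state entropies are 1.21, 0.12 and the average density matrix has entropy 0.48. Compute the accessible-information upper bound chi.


chi = S(rho) - sum_i p_i * S(rho_i)
Weighted entropy = 2/10 * 1.21 + 8/10 * 0.12
= 0.3380
chi = 0.48 - 0.3380
= 0.1420

0.1420


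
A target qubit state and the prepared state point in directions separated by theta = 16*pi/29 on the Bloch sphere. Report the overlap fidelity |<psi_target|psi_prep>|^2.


For states separated by angle theta on Bloch sphere:
F = cos^2(theta/2)
theta = 16*pi/29 = 1.7333
theta/2 = 0.8666
cos(theta/2) = 0.6474
F = 0.4191

0.4191


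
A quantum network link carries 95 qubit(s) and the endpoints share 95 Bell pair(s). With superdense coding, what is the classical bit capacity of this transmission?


Superdense coding allows 2 classical bits per shared entangled pair.
95 pair(s) -> 2 * 95 = 190 classical bits

190


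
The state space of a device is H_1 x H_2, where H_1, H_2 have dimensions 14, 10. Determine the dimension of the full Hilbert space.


dim(H_1 x H_2) = 14 * 10
= 140

140


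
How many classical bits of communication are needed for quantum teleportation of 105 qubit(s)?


Quantum teleportation requires 2 classical bits per qubit teleported.
105 qubit(s) -> 2 * 105 = 210 classical bits

210


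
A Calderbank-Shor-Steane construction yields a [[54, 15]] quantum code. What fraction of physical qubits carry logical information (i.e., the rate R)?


Code rate R = k/n
= 15/54
= 0.2778

0.2778
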